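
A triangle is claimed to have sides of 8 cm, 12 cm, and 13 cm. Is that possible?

Yes

The longest side is 13, and the other two sum to 20.
Since 20 > 13, the triangle inequality holds.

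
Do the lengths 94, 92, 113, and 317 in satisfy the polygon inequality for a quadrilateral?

No

For a quadrilateral, each side must be shorter than the sum of the others.
Here the longest side is 317, but the remaining 3 sides sum to only 299.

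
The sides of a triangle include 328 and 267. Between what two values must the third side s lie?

61 < s < 595

By the triangle inequality, s must be less than 328 + 267 = 595 and greater than |328 − 267| = 61.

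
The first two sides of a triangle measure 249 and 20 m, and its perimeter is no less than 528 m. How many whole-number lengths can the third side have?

Triangle inequality: 229 < x < 269. Perimeter ≥ 528 gives x ≥ 528 − 249 − 20 = 259.
So 259 ≤ x < 269; integers 259 through 268: 10 values.

10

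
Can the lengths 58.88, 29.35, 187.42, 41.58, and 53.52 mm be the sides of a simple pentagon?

For a pentagon, each side must be shorter than the sum of the others.
Here the longest side is 187.42, but the remaining 4 sides sum to only 183.33.

No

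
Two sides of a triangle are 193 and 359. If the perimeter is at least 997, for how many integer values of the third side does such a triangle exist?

Triangle inequality: 166 < x < 552. Perimeter ≥ 997 gives x ≥ 997 − 193 − 359 = 445.
So 445 ≤ x < 552; integers 445 through 551: 107 values.

107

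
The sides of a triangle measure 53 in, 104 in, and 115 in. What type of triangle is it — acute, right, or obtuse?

Compare the square of the longest side to the sum of squares of the other two: 53² + 104² = 13625 > 13225 = 115².

acute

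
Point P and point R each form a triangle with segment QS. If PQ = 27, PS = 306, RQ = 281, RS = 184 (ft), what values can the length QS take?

From triangle PQS: |27 − 306| < QS < 27 + 306, i.e. 279 < QS < 333.
From triangle RQS: 97 < QS < 465.
Both must hold, so QS lies in the intersection.

279 < QS < 333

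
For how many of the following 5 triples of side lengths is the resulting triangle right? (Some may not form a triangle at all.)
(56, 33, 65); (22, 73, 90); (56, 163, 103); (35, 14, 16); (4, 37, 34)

1

(56,33,65): 33²+56² = 4225 = 65² → right
(22,73,90): 22²+73² = 5813 < 8100 = 90² → obtuse
(56,163,103): 56+103 ≤ 163, not a triangle
(35,14,16): 14+16 ≤ 35, not a triangle
(4,37,34): 4²+34² = 1172 < 1369 = 37² → obtuse
1 of the 5 is right.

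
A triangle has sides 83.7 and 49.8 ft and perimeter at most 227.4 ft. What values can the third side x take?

33.9 < x ≤ 93.9

Triangle inequality alone gives 33.9 < x < 133.5.
The perimeter condition gives x ≤ 227.4 − 83.7 − 49.8 = 93.9.
Intersecting the two: 33.9 < x ≤ 93.9.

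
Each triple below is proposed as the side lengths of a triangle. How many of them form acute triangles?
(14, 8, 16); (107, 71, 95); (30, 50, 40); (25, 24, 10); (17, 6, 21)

3

(14,8,16): 8²+14² = 260 > 256 = 16² → acute
(107,71,95): 71²+95² = 14066 > 11449 = 107² → acute
(30,50,40): 30²+40² = 2500 = 50² → right
(25,24,10): 10²+24² = 676 > 625 = 25² → acute
(17,6,21): 6²+17² = 325 < 441 = 21² → obtuse
3 of the 5 are acute.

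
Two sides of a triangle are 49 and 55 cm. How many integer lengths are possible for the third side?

97

The third side lies in the open interval (6, 104).
Integers from 7 to 103 inclusive: 103 − 7 + 1 = 97.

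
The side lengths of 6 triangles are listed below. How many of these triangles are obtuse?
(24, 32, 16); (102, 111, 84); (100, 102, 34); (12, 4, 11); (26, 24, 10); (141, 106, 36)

(24,32,16): 16²+24² = 832 < 1024 = 32² → obtuse
(102,111,84): 84²+102² = 17460 > 12321 = 111² → acute
(100,102,34): 34²+100² = 11156 > 10404 = 102² → acute
(12,4,11): 4²+11² = 137 < 144 = 12² → obtuse
(26,24,10): 10²+24² = 676 = 26² → right
(141,106,36): 36²+106² = 12532 < 19881 = 141² → obtuse
3 of the 6 are obtuse.

3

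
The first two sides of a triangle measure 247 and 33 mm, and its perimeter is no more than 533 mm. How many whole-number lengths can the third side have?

39

Triangle inequality: 214 < x < 280. Perimeter ≤ 533 gives x ≤ 533 − 247 − 33 = 253.
So 214 < x ≤ 253; integers 215 through 253: 39 values.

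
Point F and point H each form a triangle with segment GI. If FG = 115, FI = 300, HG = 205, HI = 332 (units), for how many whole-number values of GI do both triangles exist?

229

From triangle FGI: 185 < GI < 415.
From triangle HGI: 127 < GI < 537.
Intersection: 185 < GI < 415, so integers 186 through 414: 229 values.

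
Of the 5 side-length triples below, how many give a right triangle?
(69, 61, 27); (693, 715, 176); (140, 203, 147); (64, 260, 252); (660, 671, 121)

(69,61,27): 27²+61² = 4450 < 4761 = 69² → obtuse
(693,715,176): 176²+693² = 511225 = 715² → right
(140,203,147): 140²+147² = 41209 = 203² → right
(64,260,252): 64²+252² = 67600 = 260² → right
(660,671,121): 121²+660² = 450241 = 671² → right
4 of the 5 are right.

4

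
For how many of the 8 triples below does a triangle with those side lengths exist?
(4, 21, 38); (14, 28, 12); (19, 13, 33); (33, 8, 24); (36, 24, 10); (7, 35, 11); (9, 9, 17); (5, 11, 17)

(4,21,38): 4+21 ≤ 38 → not valid
(12,14,28): 12+14 ≤ 28 → not valid
(13,19,33): 13+19 ≤ 33 → not valid
(8,24,33): 8+24 ≤ 33 → not valid
(10,24,36): 10+24 ≤ 36 → not valid
(7,11,35): 7+11 ≤ 35 → not valid
(9,9,17): 9+9 > 17 → valid
(5,11,17): 5+11 ≤ 17 → not valid
1 of the 8 triples forms a triangle.

1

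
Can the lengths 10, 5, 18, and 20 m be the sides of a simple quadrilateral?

Yes

A quadrilateral exists iff every side is shorter than the sum of the others — equivalently, the longest side is less than the sum of the rest.
Longest side 20 < 33 (sum of the remaining 3), so yes.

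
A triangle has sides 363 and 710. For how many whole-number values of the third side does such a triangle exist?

725

The third side lies in the open interval (347, 1073).
Integers from 348 to 1072 inclusive: 1072 − 348 + 1 = 725.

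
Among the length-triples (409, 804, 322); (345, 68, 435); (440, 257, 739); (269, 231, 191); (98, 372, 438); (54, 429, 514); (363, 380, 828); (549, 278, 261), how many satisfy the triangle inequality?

(322,409,804): 322+409 ≤ 804 → not valid
(68,345,435): 68+345 ≤ 435 → not valid
(257,440,739): 257+440 ≤ 739 → not valid
(191,231,269): 191+231 > 269 → valid
(98,372,438): 98+372 > 438 → valid
(54,429,514): 54+429 ≤ 514 → not valid
(363,380,828): 363+380 ≤ 828 → not valid
(261,278,549): 261+278 ≤ 549 → not valid
2 of the 8 triples form a triangle.

2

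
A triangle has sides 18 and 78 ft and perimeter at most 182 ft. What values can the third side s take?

Triangle inequality alone gives 60 < s < 96.
The perimeter condition gives s ≤ 182 − 18 − 78 = 86.
Intersecting the two: 60 < s ≤ 86.

60 < s ≤ 86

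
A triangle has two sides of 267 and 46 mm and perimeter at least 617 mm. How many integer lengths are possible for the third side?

Triangle inequality: 221 < x < 313. Perimeter ≥ 617 gives x ≥ 617 − 267 − 46 = 304.
So 304 ≤ x < 313; integers 304 through 312: 9 values.

9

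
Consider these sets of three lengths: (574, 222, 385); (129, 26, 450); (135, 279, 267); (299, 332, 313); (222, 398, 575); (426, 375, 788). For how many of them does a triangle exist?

5

(222,385,574): 222+385 > 574 → valid
(26,129,450): 26+129 ≤ 450 → not valid
(135,267,279): 135+267 > 279 → valid
(299,313,332): 299+313 > 332 → valid
(222,398,575): 222+398 > 575 → valid
(375,426,788): 375+426 > 788 → valid
5 of the 6 triples form a triangle.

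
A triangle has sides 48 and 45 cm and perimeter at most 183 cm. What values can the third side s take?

Triangle inequality alone gives 3 < s < 93.
The perimeter condition gives s ≤ 183 − 48 − 45 = 90.
Intersecting the two: 3 < s ≤ 90.

3 < s ≤ 90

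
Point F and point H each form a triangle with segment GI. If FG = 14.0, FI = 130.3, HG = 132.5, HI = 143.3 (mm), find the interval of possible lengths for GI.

116.3 < GI < 144.3

From triangle FGI: |14.0 − 130.3| < GI < 14.0 + 130.3, i.e. 116.3 < GI < 144.3.
From triangle HGI: 10.8 < GI < 275.8.
Both must hold, so GI lies in the intersection.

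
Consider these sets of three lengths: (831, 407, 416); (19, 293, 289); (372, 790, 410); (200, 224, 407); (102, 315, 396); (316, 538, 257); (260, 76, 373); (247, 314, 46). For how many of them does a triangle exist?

(407,416,831): 407+416 ≤ 831 → not valid
(19,289,293): 19+289 > 293 → valid
(372,410,790): 372+410 ≤ 790 → not valid
(200,224,407): 200+224 > 407 → valid
(102,315,396): 102+315 > 396 → valid
(257,316,538): 257+316 > 538 → valid
(76,260,373): 76+260 ≤ 373 → not valid
(46,247,314): 46+247 ≤ 314 → not valid
4 of the 8 triples form a triangle.

4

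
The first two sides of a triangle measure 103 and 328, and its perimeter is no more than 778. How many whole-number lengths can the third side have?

122

Triangle inequality: 225 < x < 431. Perimeter ≤ 778 gives x ≤ 778 − 103 − 328 = 347.
So 225 < x ≤ 347; integers 226 through 347: 122 values.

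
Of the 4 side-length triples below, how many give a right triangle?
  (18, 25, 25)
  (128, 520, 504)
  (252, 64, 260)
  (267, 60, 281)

2

(18,25,25): 18²+25² = 949 > 625 = 25² → acute
(128,520,504): 128²+504² = 270400 = 520² → right
(252,64,260): 64²+252² = 67600 = 260² → right
(267,60,281): 60²+267² = 74889 < 78961 = 281² → obtuse
2 of the 4 are right.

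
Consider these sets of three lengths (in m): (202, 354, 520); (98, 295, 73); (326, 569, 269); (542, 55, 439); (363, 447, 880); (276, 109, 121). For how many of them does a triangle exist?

2

(202,354,520): 202+354 > 520 → valid
(73,98,295): 73+98 ≤ 295 → not valid
(269,326,569): 269+326 > 569 → valid
(55,439,542): 55+439 ≤ 542 → not valid
(363,447,880): 363+447 ≤ 880 → not valid
(109,121,276): 109+121 ≤ 276 → not valid
2 of the 6 triples form a triangle.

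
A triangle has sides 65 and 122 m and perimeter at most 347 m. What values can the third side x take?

Triangle inequality alone gives 57 < x < 187.
The perimeter condition gives x ≤ 347 − 65 − 122 = 160.
Intersecting the two: 57 < x ≤ 160.

57 < x ≤ 160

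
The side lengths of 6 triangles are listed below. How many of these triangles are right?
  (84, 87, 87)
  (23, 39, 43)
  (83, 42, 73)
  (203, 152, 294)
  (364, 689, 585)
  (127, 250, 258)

1

(84,87,87): 84²+87² = 14625 > 7569 = 87² → acute
(23,39,43): 23²+39² = 2050 > 1849 = 43² → acute
(83,42,73): 42²+73² = 7093 > 6889 = 83² → acute
(203,152,294): 152²+203² = 64313 < 86436 = 294² → obtuse
(364,689,585): 364²+585² = 474721 = 689² → right
(127,250,258): 127²+250² = 78629 > 66564 = 258² → acute
1 of the 6 is right.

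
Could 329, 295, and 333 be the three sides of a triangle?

Yes

The longest side is 333, and the other two sum to 624.
Since 624 > 333, the triangle inequality holds.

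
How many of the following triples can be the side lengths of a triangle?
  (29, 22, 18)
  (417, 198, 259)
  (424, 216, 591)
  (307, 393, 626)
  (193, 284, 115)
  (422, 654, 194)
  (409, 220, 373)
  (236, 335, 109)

7

(18,22,29): 18+22 > 29 → valid
(198,259,417): 198+259 > 417 → valid
(216,424,591): 216+424 > 591 → valid
(307,393,626): 307+393 > 626 → valid
(115,193,284): 115+193 > 284 → valid
(194,422,654): 194+422 ≤ 654 → not valid
(220,373,409): 220+373 > 409 → valid
(109,236,335): 109+236 > 335 → valid
7 of the 8 triples form a triangle.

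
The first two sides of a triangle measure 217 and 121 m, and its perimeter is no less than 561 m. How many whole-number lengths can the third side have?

Triangle inequality: 96 < x < 338. Perimeter ≥ 561 gives x ≥ 561 − 217 − 121 = 223.
So 223 ≤ x < 338; integers 223 through 337: 115 values.

115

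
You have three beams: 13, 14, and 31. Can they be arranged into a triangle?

No

The longest side is 31, but the other two sum to only 27.
27 < 31, so the triangle inequality fails.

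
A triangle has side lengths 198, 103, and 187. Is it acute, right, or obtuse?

acute

Compare the square of the longest side to the sum of squares of the other two: 103² + 187² = 45578 > 39204 = 198².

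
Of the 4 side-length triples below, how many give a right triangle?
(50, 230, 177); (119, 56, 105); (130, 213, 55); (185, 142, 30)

1

(50,230,177): 50+177 ≤ 230, not a triangle
(119,56,105): 56²+105² = 14161 = 119² → right
(130,213,55): 55+130 ≤ 213, not a triangle
(185,142,30): 30+142 ≤ 185, not a triangle
1 of the 4 is right.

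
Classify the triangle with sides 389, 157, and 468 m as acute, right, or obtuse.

obtuse

Compare the square of the longest side to the sum of squares of the other two: 157² + 389² = 175970 < 219024 = 468².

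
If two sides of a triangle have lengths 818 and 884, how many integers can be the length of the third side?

1635

The third side lies in the open interval (66, 1702).
Integers from 67 to 1701 inclusive: 1701 − 67 + 1 = 1635.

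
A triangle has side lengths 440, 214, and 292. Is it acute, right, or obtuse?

Compare the square of the longest side to the sum of squares of the other two: 214² + 292² = 131060 < 193600 = 440².

obtuse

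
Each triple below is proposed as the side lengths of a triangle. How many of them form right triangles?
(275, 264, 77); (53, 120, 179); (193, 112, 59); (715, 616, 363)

(275,264,77): 77²+264² = 75625 = 275² → right
(53,120,179): 53+120 ≤ 179, not a triangle
(193,112,59): 59+112 ≤ 193, not a triangle
(715,616,363): 363²+616² = 511225 = 715² → right
2 of the 4 are right.

2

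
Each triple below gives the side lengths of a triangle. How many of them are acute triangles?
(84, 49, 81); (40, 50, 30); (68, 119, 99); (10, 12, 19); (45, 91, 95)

(84,49,81): 49²+81² = 8962 > 7056 = 84² → acute
(40,50,30): 30²+40² = 2500 = 50² → right
(68,119,99): 68²+99² = 14425 > 14161 = 119² → acute
(10,12,19): 10²+12² = 244 < 361 = 19² → obtuse
(45,91,95): 45²+91² = 10306 > 9025 = 95² → acute
3 of the 5 are acute.

3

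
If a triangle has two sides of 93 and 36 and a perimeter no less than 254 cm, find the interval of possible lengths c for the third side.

Triangle inequality alone gives 57 < c < 129.
The perimeter condition gives c ≥ 254 − 93 − 36 = 125.
Intersecting the two: 125 ≤ c < 129.

125 ≤ c < 129 cm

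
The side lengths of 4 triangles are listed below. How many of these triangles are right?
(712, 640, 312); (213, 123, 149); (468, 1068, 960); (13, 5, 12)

3

(712,640,312): 312²+640² = 506944 = 712² → right
(213,123,149): 123²+149² = 37330 < 45369 = 213² → obtuse
(468,1068,960): 468²+960² = 1140624 = 1068² → right
(13,5,12): 5²+12² = 169 = 13² → right
3 of the 4 are right.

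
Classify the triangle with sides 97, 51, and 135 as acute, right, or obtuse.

Compare the square of the longest side to the sum of squares of the other two: 51² + 97² = 12010 < 18225 = 135².

obtuse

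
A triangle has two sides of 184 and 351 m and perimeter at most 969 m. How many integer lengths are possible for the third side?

Triangle inequality: 167 < x < 535. Perimeter ≤ 969 gives x ≤ 969 − 184 − 351 = 434.
So 167 < x ≤ 434; integers 168 through 434: 267 values.

267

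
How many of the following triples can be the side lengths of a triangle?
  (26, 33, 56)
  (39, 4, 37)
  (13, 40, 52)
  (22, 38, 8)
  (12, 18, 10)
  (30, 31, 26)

5

(26,33,56): 26+33 > 56 → valid
(4,37,39): 4+37 > 39 → valid
(13,40,52): 13+40 > 52 → valid
(8,22,38): 8+22 ≤ 38 → not valid
(10,12,18): 10+12 > 18 → valid
(26,30,31): 26+30 > 31 → valid
5 of the 6 triples form a triangle.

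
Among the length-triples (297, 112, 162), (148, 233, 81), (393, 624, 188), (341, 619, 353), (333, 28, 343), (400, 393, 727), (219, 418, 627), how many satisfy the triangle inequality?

4

(112,162,297): 112+162 ≤ 297 → not valid
(81,148,233): 81+148 ≤ 233 → not valid
(188,393,624): 188+393 ≤ 624 → not valid
(341,353,619): 341+353 > 619 → valid
(28,333,343): 28+333 > 343 → valid
(393,400,727): 393+400 > 727 → valid
(219,418,627): 219+418 > 627 → valid
4 of the 7 triples form a triangle.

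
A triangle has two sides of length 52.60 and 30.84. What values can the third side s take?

21.76 < s < 83.44

By the triangle inequality, s must be less than 52.60 + 30.84 = 83.44 and greater than |52.60 − 30.84| = 21.76.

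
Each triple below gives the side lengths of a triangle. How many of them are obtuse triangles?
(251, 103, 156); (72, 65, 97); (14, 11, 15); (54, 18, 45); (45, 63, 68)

(251,103,156): 103²+156² = 34945 < 63001 = 251² → obtuse
(72,65,97): 65²+72² = 9409 = 97² → right
(14,11,15): 11²+14² = 317 > 225 = 15² → acute
(54,18,45): 18²+45² = 2349 < 2916 = 54² → obtuse
(45,63,68): 45²+63² = 5994 > 4624 = 68² → acute
2 of the 5 are obtuse.

2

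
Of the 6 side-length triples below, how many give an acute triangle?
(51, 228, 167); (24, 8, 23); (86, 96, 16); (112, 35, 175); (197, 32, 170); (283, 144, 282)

(51,228,167): 51+167 ≤ 228, not a triangle
(24,8,23): 8²+23² = 593 > 576 = 24² → acute
(86,96,16): 16²+86² = 7652 < 9216 = 96² → obtuse
(112,35,175): 35+112 ≤ 175, not a triangle
(197,32,170): 32²+170² = 29924 < 38809 = 197² → obtuse
(283,144,282): 144²+282² = 100260 > 80089 = 283² → acute
2 of the 6 are acute.

2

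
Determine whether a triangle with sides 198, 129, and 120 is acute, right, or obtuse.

Compare the square of the longest side to the sum of squares of the other two: 120² + 129² = 31041 < 39204 = 198².

obtuse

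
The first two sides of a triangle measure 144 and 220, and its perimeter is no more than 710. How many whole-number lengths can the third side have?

Triangle inequality: 76 < x < 364. Perimeter ≤ 710 gives x ≤ 710 − 144 − 220 = 346.
So 76 < x ≤ 346; integers 77 through 346: 270 values.

270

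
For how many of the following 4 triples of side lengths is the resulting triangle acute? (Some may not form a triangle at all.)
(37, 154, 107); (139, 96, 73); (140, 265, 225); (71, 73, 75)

1

(37,154,107): 37+107 ≤ 154, not a triangle
(139,96,73): 73²+96² = 14545 < 19321 = 139² → obtuse
(140,265,225): 140²+225² = 70225 = 265² → right
(71,73,75): 71²+73² = 10370 > 5625 = 75² → acute
1 of the 4 is acute.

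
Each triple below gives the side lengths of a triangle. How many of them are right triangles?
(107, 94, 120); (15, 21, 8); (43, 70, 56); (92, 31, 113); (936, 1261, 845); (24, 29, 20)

(107,94,120): 94²+107² = 20285 > 14400 = 120² → acute
(15,21,8): 8²+15² = 289 < 441 = 21² → obtuse
(43,70,56): 43²+56² = 4985 > 4900 = 70² → acute
(92,31,113): 31²+92² = 9425 < 12769 = 113² → obtuse
(936,1261,845): 845²+936² = 1590121 = 1261² → right
(24,29,20): 20²+24² = 976 > 841 = 29² → acute
1 of the 6 is right.

1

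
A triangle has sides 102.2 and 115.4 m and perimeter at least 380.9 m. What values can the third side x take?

Triangle inequality alone gives 13.2 < x < 217.6.
The perimeter condition gives x ≥ 380.9 − 102.2 − 115.4 = 163.3.
Intersecting the two: 163.3 ≤ x < 217.6.

163.3 ≤ x < 217.6 m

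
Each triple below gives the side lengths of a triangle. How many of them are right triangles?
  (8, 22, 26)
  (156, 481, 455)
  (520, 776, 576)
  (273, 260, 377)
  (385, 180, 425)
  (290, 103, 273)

(8,22,26): 8²+22² = 548 < 676 = 26² → obtuse
(156,481,455): 156²+455² = 231361 = 481² → right
(520,776,576): 520²+576² = 602176 = 776² → right
(273,260,377): 260²+273² = 142129 = 377² → right
(385,180,425): 180²+385² = 180625 = 425² → right
(290,103,273): 103²+273² = 85138 > 84100 = 290² → acute
4 of the 6 are right.

4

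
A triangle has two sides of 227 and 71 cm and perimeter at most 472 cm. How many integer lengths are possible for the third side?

18

Triangle inequality: 156 < x < 298. Perimeter ≤ 472 gives x ≤ 472 − 227 − 71 = 174.
So 156 < x ≤ 174; integers 157 through 174: 18 values.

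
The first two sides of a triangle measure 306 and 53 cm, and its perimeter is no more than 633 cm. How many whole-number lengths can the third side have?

21

Triangle inequality: 253 < x < 359. Perimeter ≤ 633 gives x ≤ 633 − 306 − 53 = 274.
So 253 < x ≤ 274; integers 254 through 274: 21 values.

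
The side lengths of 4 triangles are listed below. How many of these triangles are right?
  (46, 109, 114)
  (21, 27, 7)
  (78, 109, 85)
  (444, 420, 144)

1

(46,109,114): 46²+109² = 13997 > 12996 = 114² → acute
(21,27,7): 7²+21² = 490 < 729 = 27² → obtuse
(78,109,85): 78²+85² = 13309 > 11881 = 109² → acute
(444,420,144): 144²+420² = 197136 = 444² → right
1 of the 4 is right.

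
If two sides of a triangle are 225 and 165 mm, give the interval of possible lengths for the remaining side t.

60 < t < 390

By the triangle inequality, t must be less than 225 + 165 = 390 and greater than |225 − 165| = 60.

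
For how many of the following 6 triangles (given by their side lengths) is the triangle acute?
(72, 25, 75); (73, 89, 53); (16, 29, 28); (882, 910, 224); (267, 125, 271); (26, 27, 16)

5

(72,25,75): 25²+72² = 5809 > 5625 = 75² → acute
(73,89,53): 53²+73² = 8138 > 7921 = 89² → acute
(16,29,28): 16²+28² = 1040 > 841 = 29² → acute
(882,910,224): 224²+882² = 828100 = 910² → right
(267,125,271): 125²+267² = 86914 > 73441 = 271² → acute
(26,27,16): 16²+26² = 932 > 729 = 27² → acute
5 of the 6 are acute.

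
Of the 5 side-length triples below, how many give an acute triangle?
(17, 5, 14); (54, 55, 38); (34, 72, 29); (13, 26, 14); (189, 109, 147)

1

(17,5,14): 5²+14² = 221 < 289 = 17² → obtuse
(54,55,38): 38²+54² = 4360 > 3025 = 55² → acute
(34,72,29): 29+34 ≤ 72, not a triangle
(13,26,14): 13²+14² = 365 < 676 = 26² → obtuse
(189,109,147): 109²+147² = 33490 < 35721 = 189² → obtuse
1 of the 5 is acute.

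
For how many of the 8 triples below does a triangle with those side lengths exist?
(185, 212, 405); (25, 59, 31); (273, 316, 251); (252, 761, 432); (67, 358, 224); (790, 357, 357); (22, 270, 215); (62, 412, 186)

1

(185,212,405): 185+212 ≤ 405 → not valid
(25,31,59): 25+31 ≤ 59 → not valid
(251,273,316): 251+273 > 316 → valid
(252,432,761): 252+432 ≤ 761 → not valid
(67,224,358): 67+224 ≤ 358 → not valid
(357,357,790): 357+357 ≤ 790 → not valid
(22,215,270): 22+215 ≤ 270 → not valid
(62,186,412): 62+186 ≤ 412 → not valid
1 of the 8 triples forms a triangle.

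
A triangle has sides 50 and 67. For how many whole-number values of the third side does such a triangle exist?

99

The third side lies in the open interval (17, 117).
Integers from 18 to 116 inclusive: 116 − 18 + 1 = 99.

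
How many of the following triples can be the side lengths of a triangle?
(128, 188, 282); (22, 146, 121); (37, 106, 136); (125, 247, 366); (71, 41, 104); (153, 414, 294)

5

(128,188,282): 128+188 > 282 → valid
(22,121,146): 22+121 ≤ 146 → not valid
(37,106,136): 37+106 > 136 → valid
(125,247,366): 125+247 > 366 → valid
(41,71,104): 41+71 > 104 → valid
(153,294,414): 153+294 > 414 → valid
5 of the 6 triples form a triangle.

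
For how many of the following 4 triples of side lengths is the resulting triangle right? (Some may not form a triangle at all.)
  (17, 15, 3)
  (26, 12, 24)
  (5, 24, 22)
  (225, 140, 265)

1

(17,15,3): 3²+15² = 234 < 289 = 17² → obtuse
(26,12,24): 12²+24² = 720 > 676 = 26² → acute
(5,24,22): 5²+22² = 509 < 576 = 24² → obtuse
(225,140,265): 140²+225² = 70225 = 265² → right
1 of the 4 is right.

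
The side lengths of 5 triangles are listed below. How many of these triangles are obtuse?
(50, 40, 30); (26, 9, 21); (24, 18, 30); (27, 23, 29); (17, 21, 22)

(50,40,30): 30²+40² = 2500 = 50² → right
(26,9,21): 9²+21² = 522 < 676 = 26² → obtuse
(24,18,30): 18²+24² = 900 = 30² → right
(27,23,29): 23²+27² = 1258 > 841 = 29² → acute
(17,21,22): 17²+21² = 730 > 484 = 22² → acute
1 of the 5 is obtuse.

1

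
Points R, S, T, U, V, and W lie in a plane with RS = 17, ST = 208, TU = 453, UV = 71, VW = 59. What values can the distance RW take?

The maximum is all hops collinear in one direction: 17 + 208 + 453 + 71 + 59 = 808.
The longest hop is 453; the others sum to 355. Folding the others back against it leaves at least 453 − 355 = 98.

98 ≤ RW ≤ 808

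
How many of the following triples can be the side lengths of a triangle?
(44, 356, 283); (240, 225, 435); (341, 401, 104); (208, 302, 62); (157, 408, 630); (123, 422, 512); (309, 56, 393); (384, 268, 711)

(44,283,356): 44+283 ≤ 356 → not valid
(225,240,435): 225+240 > 435 → valid
(104,341,401): 104+341 > 401 → valid
(62,208,302): 62+208 ≤ 302 → not valid
(157,408,630): 157+408 ≤ 630 → not valid
(123,422,512): 123+422 > 512 → valid
(56,309,393): 56+309 ≤ 393 → not valid
(268,384,711): 268+384 ≤ 711 → not valid
3 of the 8 triples form a triangle.

3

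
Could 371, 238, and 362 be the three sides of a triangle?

The longest side is 371, and the other two sum to 600.
Since 600 > 371, the triangle inequality holds.

Yes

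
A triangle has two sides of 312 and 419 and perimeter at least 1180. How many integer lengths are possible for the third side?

Triangle inequality: 107 < x < 731. Perimeter ≥ 1180 gives x ≥ 1180 − 312 − 419 = 449.
So 449 ≤ x < 731; integers 449 through 730: 282 values.

282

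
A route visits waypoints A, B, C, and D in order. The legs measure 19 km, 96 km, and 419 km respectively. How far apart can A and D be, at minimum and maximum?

The maximum is all hops collinear in one direction: 19 + 96 + 419 = 534.
The longest hop is 419; the others sum to 115. Folding the others back against it leaves at least 419 − 115 = 304.

304 ≤ AD ≤ 534 km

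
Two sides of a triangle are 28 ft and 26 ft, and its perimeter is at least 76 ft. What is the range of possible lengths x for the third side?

Triangle inequality alone gives 2 < x < 54.
The perimeter condition gives x ≥ 76 − 28 − 26 = 22.
Intersecting the two: 22 ≤ x < 54.

22 ≤ x < 54 ft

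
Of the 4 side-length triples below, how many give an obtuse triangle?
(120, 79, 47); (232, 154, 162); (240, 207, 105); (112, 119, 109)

3

(120,79,47): 47²+79² = 8450 < 14400 = 120² → obtuse
(232,154,162): 154²+162² = 49960 < 53824 = 232² → obtuse
(240,207,105): 105²+207² = 53874 < 57600 = 240² → obtuse
(112,119,109): 109²+112² = 24425 > 14161 = 119² → acute
3 of the 4 are obtuse.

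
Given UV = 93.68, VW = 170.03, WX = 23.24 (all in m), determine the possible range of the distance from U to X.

The maximum is all hops collinear in one direction: 93.68 + 170.03 + 23.24 = 286.95.
The longest hop is 170.03; the others sum to 116.92. Folding the others back against it leaves at least 170.03 − 116.92 = 53.11.

53.11 ≤ UX ≤ 286.95 m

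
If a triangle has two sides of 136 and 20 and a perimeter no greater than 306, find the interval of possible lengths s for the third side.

Triangle inequality alone gives 116 < s < 156.
The perimeter condition gives s ≤ 306 − 136 − 20 = 150.
Intersecting the two: 116 < s ≤ 150.

116 < s ≤ 150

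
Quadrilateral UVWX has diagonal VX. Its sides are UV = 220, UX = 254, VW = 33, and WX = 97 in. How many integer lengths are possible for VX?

From triangle UVX: 34 < VX < 474.
From triangle WVX: 64 < VX < 130.
Intersection: 64 < VX < 130, so integers 65 through 129: 65 values.

65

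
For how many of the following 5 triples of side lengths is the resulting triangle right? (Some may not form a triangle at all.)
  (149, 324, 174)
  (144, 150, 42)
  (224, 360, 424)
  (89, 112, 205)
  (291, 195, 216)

(149,324,174): 149+174 ≤ 324, not a triangle
(144,150,42): 42²+144² = 22500 = 150² → right
(224,360,424): 224²+360² = 179776 = 424² → right
(89,112,205): 89+112 ≤ 205, not a triangle
(291,195,216): 195²+216² = 84681 = 291² → right
3 of the 5 are right.

3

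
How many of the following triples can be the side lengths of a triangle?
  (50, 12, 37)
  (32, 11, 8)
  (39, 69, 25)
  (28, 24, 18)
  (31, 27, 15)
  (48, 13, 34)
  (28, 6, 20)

(12,37,50): 12+37 ≤ 50 → not valid
(8,11,32): 8+11 ≤ 32 → not valid
(25,39,69): 25+39 ≤ 69 → not valid
(18,24,28): 18+24 > 28 → valid
(15,27,31): 15+27 > 31 → valid
(13,34,48): 13+34 ≤ 48 → not valid
(6,20,28): 6+20 ≤ 28 → not valid
2 of the 7 triples form a triangle.

2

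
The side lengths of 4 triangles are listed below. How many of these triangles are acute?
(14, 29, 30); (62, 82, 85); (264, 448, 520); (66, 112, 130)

2

(14,29,30): 14²+29² = 1037 > 900 = 30² → acute
(62,82,85): 62²+82² = 10568 > 7225 = 85² → acute
(264,448,520): 264²+448² = 270400 = 520² → right
(66,112,130): 66²+112² = 16900 = 130² → right
2 of the 4 are acute.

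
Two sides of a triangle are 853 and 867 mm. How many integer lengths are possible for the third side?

The third side lies in the open interval (14, 1720).
Integers from 15 to 1719 inclusive: 1719 − 15 + 1 = 1705.

1705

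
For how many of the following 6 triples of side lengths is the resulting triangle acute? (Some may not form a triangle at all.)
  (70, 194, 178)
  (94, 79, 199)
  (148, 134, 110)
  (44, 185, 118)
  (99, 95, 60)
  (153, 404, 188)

2

(70,194,178): 70²+178² = 36584 < 37636 = 194² → obtuse
(94,79,199): 79+94 ≤ 199, not a triangle
(148,134,110): 110²+134² = 30056 > 21904 = 148² → acute
(44,185,118): 44+118 ≤ 185, not a triangle
(99,95,60): 60²+95² = 12625 > 9801 = 99² → acute
(153,404,188): 153+188 ≤ 404, not a triangle
2 of the 6 are acute.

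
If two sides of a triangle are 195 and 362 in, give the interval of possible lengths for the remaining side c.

By the triangle inequality, c must be less than 195 + 362 = 557 and greater than |195 − 362| = 167.

167 < c < 557 (in)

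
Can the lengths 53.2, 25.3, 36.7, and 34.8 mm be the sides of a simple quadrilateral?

A quadrilateral exists iff every side is shorter than the sum of the others — equivalently, the longest side is less than the sum of the rest.
Longest side 53.2 < 96.8 (sum of the remaining 3), so yes.

Yes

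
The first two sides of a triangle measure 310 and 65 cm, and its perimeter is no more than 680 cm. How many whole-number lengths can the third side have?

60

Triangle inequality: 245 < x < 375. Perimeter ≤ 680 gives x ≤ 680 − 310 − 65 = 305.
So 245 < x ≤ 305; integers 246 through 305: 60 values.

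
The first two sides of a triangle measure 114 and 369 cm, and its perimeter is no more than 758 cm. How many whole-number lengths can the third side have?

20

Triangle inequality: 255 < x < 483. Perimeter ≤ 758 gives x ≤ 758 − 114 − 369 = 275.
So 255 < x ≤ 275; integers 256 through 275: 20 values.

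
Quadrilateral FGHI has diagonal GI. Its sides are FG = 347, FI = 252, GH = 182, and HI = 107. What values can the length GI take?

From triangle FGI: |347 − 252| < GI < 347 + 252, i.e. 95 < GI < 599.
From triangle HGI: 75 < GI < 289.
Both must hold, so GI lies in the intersection.

95 < GI < 289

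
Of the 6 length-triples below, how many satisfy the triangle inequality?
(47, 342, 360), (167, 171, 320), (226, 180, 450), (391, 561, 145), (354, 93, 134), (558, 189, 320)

2

(47,342,360): 47+342 > 360 → valid
(167,171,320): 167+171 > 320 → valid
(180,226,450): 180+226 ≤ 450 → not valid
(145,391,561): 145+391 ≤ 561 → not valid
(93,134,354): 93+134 ≤ 354 → not valid
(189,320,558): 189+320 ≤ 558 → not valid
2 of the 6 triples form a triangle.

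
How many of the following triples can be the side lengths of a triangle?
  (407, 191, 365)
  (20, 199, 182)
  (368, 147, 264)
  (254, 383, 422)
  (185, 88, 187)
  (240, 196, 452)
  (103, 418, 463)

(191,365,407): 191+365 > 407 → valid
(20,182,199): 20+182 > 199 → valid
(147,264,368): 147+264 > 368 → valid
(254,383,422): 254+383 > 422 → valid
(88,185,187): 88+185 > 187 → valid
(196,240,452): 196+240 ≤ 452 → not valid
(103,418,463): 103+418 > 463 → valid
6 of the 7 triples form a triangle.

6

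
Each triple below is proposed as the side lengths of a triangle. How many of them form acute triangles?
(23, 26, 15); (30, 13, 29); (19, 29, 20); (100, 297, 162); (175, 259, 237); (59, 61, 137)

3

(23,26,15): 15²+23² = 754 > 676 = 26² → acute
(30,13,29): 13²+29² = 1010 > 900 = 30² → acute
(19,29,20): 19²+20² = 761 < 841 = 29² → obtuse
(100,297,162): 100+162 ≤ 297, not a triangle
(175,259,237): 175²+237² = 86794 > 67081 = 259² → acute
(59,61,137): 59+61 ≤ 137, not a triangle
3 of the 6 are acute.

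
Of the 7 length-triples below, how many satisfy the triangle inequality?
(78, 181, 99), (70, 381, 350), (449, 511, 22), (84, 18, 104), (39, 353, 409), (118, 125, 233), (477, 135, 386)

(78,99,181): 78+99 ≤ 181 → not valid
(70,350,381): 70+350 > 381 → valid
(22,449,511): 22+449 ≤ 511 → not valid
(18,84,104): 18+84 ≤ 104 → not valid
(39,353,409): 39+353 ≤ 409 → not valid
(118,125,233): 118+125 > 233 → valid
(135,386,477): 135+386 > 477 → valid
3 of the 7 triples form a triangle.

3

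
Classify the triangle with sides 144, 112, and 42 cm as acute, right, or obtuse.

Compare the square of the longest side to the sum of squares of the other two: 42² + 112² = 14308 < 20736 = 144².

obtuse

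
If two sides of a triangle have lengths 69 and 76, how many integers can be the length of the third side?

137

The third side lies in the open interval (7, 145).
Integers from 8 to 144 inclusive: 144 − 8 + 1 = 137.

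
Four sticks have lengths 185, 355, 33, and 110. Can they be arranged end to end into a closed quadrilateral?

No

For a quadrilateral, each side must be shorter than the sum of the others.
Here the longest side is 355, but the remaining 3 sides sum to only 328.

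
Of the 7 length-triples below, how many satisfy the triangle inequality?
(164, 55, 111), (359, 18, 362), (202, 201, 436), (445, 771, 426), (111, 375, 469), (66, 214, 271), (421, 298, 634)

(55,111,164): 55+111 > 164 → valid
(18,359,362): 18+359 > 362 → valid
(201,202,436): 201+202 ≤ 436 → not valid
(426,445,771): 426+445 > 771 → valid
(111,375,469): 111+375 > 469 → valid
(66,214,271): 66+214 > 271 → valid
(298,421,634): 298+421 > 634 → valid
6 of the 7 triples form a triangle.

6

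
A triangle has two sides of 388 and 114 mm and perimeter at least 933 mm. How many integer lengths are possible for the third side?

71

Triangle inequality: 274 < x < 502. Perimeter ≥ 933 gives x ≥ 933 − 388 − 114 = 431.
So 431 ≤ x < 502; integers 431 through 501: 71 values.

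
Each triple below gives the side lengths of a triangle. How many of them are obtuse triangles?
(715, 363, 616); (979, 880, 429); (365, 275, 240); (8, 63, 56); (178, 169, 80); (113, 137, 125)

(715,363,616): 363²+616² = 511225 = 715² → right
(979,880,429): 429²+880² = 958441 = 979² → right
(365,275,240): 240²+275² = 133225 = 365² → right
(8,63,56): 8²+56² = 3200 < 3969 = 63² → obtuse
(178,169,80): 80²+169² = 34961 > 31684 = 178² → acute
(113,137,125): 113²+125² = 28394 > 18769 = 137² → acute
1 of the 6 is obtuse.

1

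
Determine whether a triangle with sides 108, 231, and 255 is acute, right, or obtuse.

right

Compare the square of the longest side to the sum of squares of the other two: 108² + 231² = 65025 = 255².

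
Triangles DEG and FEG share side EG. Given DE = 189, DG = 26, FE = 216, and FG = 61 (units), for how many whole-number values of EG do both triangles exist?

51

From triangle DEG: 163 < EG < 215.
From triangle FEG: 155 < EG < 277.
Intersection: 163 < EG < 215, so integers 164 through 214: 51 values.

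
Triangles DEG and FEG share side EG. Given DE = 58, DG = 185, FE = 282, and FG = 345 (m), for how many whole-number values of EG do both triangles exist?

From triangle DEG: 127 < EG < 243.
From triangle FEG: 63 < EG < 627.
Intersection: 127 < EG < 243, so integers 128 through 242: 115 values.

115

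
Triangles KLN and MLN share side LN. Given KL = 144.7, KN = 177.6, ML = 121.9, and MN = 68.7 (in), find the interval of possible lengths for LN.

53.2 < LN < 190.6

From triangle KLN: |144.7 − 177.6| < LN < 144.7 + 177.6, i.e. 32.9 < LN < 322.3.
From triangle MLN: 53.2 < LN < 190.6.
Both must hold, so LN lies in the intersection.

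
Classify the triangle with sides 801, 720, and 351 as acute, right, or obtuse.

Compare the square of the longest side to the sum of squares of the other two: 351² + 720² = 641601 = 801².

right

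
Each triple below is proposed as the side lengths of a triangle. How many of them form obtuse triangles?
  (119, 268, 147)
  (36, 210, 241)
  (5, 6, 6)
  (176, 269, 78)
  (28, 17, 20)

2

(119,268,147): 119+147 ≤ 268, not a triangle
(36,210,241): 36²+210² = 45396 < 58081 = 241² → obtuse
(5,6,6): 5²+6² = 61 > 36 = 6² → acute
(176,269,78): 78+176 ≤ 269, not a triangle
(28,17,20): 17²+20² = 689 < 784 = 28² → obtuse
2 of the 5 are obtuse.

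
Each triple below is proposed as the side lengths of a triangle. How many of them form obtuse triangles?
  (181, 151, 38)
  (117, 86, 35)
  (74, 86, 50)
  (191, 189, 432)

(181,151,38): 38²+151² = 24245 < 32761 = 181² → obtuse
(117,86,35): 35²+86² = 8621 < 13689 = 117² → obtuse
(74,86,50): 50²+74² = 7976 > 7396 = 86² → acute
(191,189,432): 189+191 ≤ 432, not a triangle
2 of the 4 are obtuse.

2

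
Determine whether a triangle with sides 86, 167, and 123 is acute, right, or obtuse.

Compare the square of the longest side to the sum of squares of the other two: 86² + 123² = 22525 < 27889 = 167².

obtuse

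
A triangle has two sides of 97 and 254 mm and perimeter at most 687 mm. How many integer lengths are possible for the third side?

179

Triangle inequality: 157 < x < 351. Perimeter ≤ 687 gives x ≤ 687 − 97 − 254 = 336.
So 157 < x ≤ 336; integers 158 through 336: 179 values.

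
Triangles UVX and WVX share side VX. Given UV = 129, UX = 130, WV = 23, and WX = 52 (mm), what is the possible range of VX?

29 < VX < 75

From triangle UVX: |129 − 130| < VX < 129 + 130, i.e. 1 < VX < 259.
From triangle WVX: 29 < VX < 75.
Both must hold, so VX lies in the intersection.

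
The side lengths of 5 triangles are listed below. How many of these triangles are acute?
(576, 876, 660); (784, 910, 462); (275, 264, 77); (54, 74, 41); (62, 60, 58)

(576,876,660): 576²+660² = 767376 = 876² → right
(784,910,462): 462²+784² = 828100 = 910² → right
(275,264,77): 77²+264² = 75625 = 275² → right
(54,74,41): 41²+54² = 4597 < 5476 = 74² → obtuse
(62,60,58): 58²+60² = 6964 > 3844 = 62² → acute
1 of the 5 is acute.

1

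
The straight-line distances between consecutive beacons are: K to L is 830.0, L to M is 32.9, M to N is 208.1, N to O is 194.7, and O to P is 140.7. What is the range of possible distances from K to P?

253.6 ≤ KP ≤ 1406.4

The maximum is all hops collinear in one direction: 830.0 + 32.9 + 208.1 + 194.7 + 140.7 = 1406.4.
The longest hop is 830.0; the others sum to 576.4. Folding the others back against it leaves at least 830.0 − 576.4 = 253.6.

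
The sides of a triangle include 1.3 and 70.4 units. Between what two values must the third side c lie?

By the triangle inequality, c must be less than 1.3 + 70.4 = 71.7 and greater than |1.3 − 70.4| = 69.1.

69.1 < c < 71.7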